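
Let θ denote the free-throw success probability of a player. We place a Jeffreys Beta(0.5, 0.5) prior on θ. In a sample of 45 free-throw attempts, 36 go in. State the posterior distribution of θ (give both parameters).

Posterior: Beta(36.5, 9.5)

Observing 36 successes and 9 failures updates Beta(0.5, 0.5) by adding the success and failure counts to the two shape parameters: α = 0.5+36 = 36.5, β = 0.5+9 = 9.5.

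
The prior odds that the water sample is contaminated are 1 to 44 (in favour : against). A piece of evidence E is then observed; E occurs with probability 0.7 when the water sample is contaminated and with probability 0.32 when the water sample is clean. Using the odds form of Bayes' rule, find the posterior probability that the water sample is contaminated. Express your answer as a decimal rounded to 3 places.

Prior odds = 1/44 = 0.022727. In log-odds, ln(0.022727) = -3.7842.
Add log likelihood ratio: ln(2.1875) = 0.78276.
Posterior log-odds = -3.0014, so posterior odds = exp(-3.0014) = 0.049716. Converting, P(H|E) = 0.049716/1.0497 = 0.047.

Posterior probability ≈ 0.047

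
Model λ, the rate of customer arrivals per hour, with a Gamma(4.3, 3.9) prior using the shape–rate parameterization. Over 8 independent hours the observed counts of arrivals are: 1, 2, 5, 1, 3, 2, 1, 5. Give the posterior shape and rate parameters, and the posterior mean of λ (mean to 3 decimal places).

Posterior: Gamma(shape=24.3, rate=11.9); mean ≈ 2.042

Total count ∑xᵢ = 20 over n = 8 hours.
Gamma is conjugate to the Poisson likelihood: posterior is Gamma(shape = 4.3+20 = 24.3, rate = 3.9+8 = 11.9).
E[λ | data] = 24.3/11.9 = 2.042.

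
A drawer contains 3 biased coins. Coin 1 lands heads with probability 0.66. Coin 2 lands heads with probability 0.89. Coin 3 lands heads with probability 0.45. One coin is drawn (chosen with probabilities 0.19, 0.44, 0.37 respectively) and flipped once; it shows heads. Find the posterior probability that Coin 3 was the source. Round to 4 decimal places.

P(heads|C1) = 0.66; P(heads|C2) = 0.89; P(heads|C3) = 0.45.
Prior × likelihood for each source: 0.19·0.66=0.1254, 0.44·0.89=0.3916, 0.37·0.45=0.1665. Summing gives P(heads) = 0.68350.
P(Coin 3 | heads) = 0.1665 / 0.68350 = 0.2436.

Posterior probability ≈ 0.2436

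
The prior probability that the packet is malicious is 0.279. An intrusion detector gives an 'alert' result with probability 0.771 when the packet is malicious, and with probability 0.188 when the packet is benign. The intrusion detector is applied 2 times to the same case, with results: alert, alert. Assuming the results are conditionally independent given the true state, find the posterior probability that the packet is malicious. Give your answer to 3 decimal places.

With H the event that the packet is malicious, the joint likelihood of the observed sequence is P(data|H) = 0.771·0.771 = 0.59444 and P(data|¬H) = 0.188·0.188 = 0.035344.
Bayes: P(H|data) = 0.279·0.59444 / (0.279·0.59444 + 0.721·0.035344) = 0.16585/0.19133 = 0.8668.

Posterior P(H) ≈ 0.867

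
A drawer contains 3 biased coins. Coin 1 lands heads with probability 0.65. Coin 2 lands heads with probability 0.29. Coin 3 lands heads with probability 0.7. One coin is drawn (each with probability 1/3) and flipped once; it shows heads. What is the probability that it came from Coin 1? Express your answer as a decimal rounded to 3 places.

Posterior probability ≈ 0.396

Tabulate prior·likelihood by source: [1] prior 0.333333, lik 0.65, product 0.2167; [2] prior 0.333333, lik 0.29, product 0.09667; [3] prior 0.333333, lik 0.7, product 0.2333.
Normalizing constant = 0.54667; the posterior for Coin 1 is its product over the sum, 0.2167/0.54667 = 0.396.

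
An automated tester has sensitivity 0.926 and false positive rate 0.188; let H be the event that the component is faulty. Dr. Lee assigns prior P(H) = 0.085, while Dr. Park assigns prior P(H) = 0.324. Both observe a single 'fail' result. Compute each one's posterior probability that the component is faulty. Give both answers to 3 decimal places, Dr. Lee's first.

The likelihood ratio for a 'fail' result is 0.926/0.188 = 4.9255.
Dr. Lee: prior odds 0.085/0.915 = 0.092896; posterior odds 0.45756; posterior probability 0.314.
Dr. Park: prior odds 0.324/0.676 = 0.47929; posterior odds 2.3608; posterior probability 0.702.

Dr. Lee: 0.314; Dr. Park: 0.702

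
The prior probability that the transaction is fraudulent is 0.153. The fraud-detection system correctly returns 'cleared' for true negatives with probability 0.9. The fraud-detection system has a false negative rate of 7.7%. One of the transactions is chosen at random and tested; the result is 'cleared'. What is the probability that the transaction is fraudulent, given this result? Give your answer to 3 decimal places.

P(H | E) ≈ 0.015

Write H for 'the transaction is fraudulent'. Prior odds H:¬H = 0.153/0.847 = 0.18064. For the 'cleared' outcome, the likelihood ratio is 0.077/0.9 = 0.085556.
Posterior odds = 0.18064 × 0.085556 = 0.015455, so P(H|E) = 0.015455/(1+0.015455) = 0.015.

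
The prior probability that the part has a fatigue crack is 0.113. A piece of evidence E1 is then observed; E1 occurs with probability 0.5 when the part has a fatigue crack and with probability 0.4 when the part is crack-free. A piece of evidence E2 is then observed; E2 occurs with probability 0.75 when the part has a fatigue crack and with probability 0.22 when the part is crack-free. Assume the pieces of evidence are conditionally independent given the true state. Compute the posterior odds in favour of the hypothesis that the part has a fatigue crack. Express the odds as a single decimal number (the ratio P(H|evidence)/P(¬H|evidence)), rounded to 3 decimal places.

Posterior odds ≈ 0.543

Prior odds = 0.113/(1−0.113) = 0.12740. In log-odds, ln(0.12740) = -2.0605.
Add log likelihood ratios: ln(1.2500) + ln(3.4091) = 1.4496.
Posterior log-odds = -0.61087, so posterior odds = exp(-0.61087) = 0.54288.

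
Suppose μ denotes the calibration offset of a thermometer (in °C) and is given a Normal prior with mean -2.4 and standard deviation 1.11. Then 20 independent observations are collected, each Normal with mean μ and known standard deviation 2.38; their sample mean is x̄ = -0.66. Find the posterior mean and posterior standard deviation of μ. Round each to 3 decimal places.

With known σ, the Normal prior is conjugate. Weight on the data is w = (n/σ²)/(n/σ² + 1/τ₀²) = 3.53082/(3.53082+0.811622) = 0.81310.
Posterior mean = w·x̄ + (1−w)·μ₀ = 0.81310·-0.66 + 0.18690·-2.4 = -0.985. Posterior variance = 1/(3.53082+0.811622) = 0.230285, so SD = 0.480.

Posterior mean ≈ -0.985; posterior SD ≈ 0.480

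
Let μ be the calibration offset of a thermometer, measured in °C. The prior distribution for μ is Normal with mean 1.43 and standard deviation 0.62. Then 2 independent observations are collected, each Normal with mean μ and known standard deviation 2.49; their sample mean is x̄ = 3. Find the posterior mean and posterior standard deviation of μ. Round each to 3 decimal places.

With known σ, the Normal prior is conjugate. Weight on the data is w = (n/σ²)/(n/σ² + 1/τ₀²) = 0.322575/(0.322575+2.60146) = 0.11032.
Posterior mean = w·x̄ + (1−w)·μ₀ = 0.11032·3 + 0.88968·1.43 = 1.603. Posterior variance = 1/(0.322575+2.60146) = 0.341993, so SD = 0.585.

Posterior mean ≈ 1.603; posterior SD ≈ 0.585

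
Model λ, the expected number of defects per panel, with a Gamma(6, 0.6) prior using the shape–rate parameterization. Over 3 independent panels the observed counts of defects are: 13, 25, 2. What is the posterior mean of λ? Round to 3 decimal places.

Posterior mean ≈ 12.778

The Poisson likelihood adds the total count to the shape and the number of exposure periods to the rate. Here ∑xᵢ = 40 and n = 3, so shape 6→46 and rate 0.6→3.6.
Posterior mean = shape/rate = 46/3.6 = 12.778.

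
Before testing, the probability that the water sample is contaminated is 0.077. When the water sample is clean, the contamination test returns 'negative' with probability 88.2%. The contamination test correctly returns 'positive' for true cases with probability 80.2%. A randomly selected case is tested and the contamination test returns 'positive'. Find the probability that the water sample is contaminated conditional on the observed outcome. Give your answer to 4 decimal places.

Let H be the event that the water sample is contaminated. P(H) = 0.077, so P(¬H) = 0.923. With E the 'positive' result, P(E|H) = 0.802 and P(E|¬H) = 0.118.
P(E) = 0.802·0.077 + 0.118·0.923 = 0.061754 + 0.10891 = 0.17067.
By Bayes' theorem, P(H|E) = 0.061754 / 0.17067 = 0.3618.

P(H | E) ≈ 0.3618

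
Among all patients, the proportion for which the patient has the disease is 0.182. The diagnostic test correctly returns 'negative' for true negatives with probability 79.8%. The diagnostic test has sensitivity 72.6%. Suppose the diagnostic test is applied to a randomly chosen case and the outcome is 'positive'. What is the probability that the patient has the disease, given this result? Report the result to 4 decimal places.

Write H for 'the patient has the disease'. Prior odds H:¬H = 0.182/0.818 = 0.22249. For the 'positive' outcome, the likelihood ratio is 0.726/0.202 = 3.5941.
Posterior odds = 0.22249 × 3.5941 = 0.79966, so P(H|E) = 0.79966/(1+0.79966) = 0.4443.

P(H | E) ≈ 0.4443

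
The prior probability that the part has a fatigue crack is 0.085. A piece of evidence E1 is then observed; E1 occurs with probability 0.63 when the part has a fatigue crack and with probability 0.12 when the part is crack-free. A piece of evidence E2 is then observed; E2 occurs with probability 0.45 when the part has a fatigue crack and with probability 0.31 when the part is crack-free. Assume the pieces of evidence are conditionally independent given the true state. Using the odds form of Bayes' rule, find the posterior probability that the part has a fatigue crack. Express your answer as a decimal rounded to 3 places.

Posterior probability ≈ 0.415

Prior odds = 0.085/(1−0.085) = 0.092896.
Likelihood ratio for E1 = 0.63/0.12 = 5.2500.
Likelihood ratio for E2 = 0.45/0.31 = 1.4516.
Posterior odds = prior odds × LR₁ × LR₂ = 0.70796.
Posterior probability = odds/(1+odds) = 0.70796/1.7080 = 0.415.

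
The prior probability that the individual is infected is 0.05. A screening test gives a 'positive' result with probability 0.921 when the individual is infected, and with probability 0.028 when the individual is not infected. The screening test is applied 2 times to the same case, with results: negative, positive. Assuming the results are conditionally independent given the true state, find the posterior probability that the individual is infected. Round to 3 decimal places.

Posterior P(H) ≈ 0.123

With H the event that the individual is infected, the joint likelihood of the observed sequence is P(data|H) = 0.079·0.921 = 0.072759 and P(data|¬H) = 0.972·0.028 = 0.027216.
Bayes: P(H|data) = 0.05·0.072759 / (0.05·0.072759 + 0.95·0.027216) = 0.0036380/0.029493 = 0.1233.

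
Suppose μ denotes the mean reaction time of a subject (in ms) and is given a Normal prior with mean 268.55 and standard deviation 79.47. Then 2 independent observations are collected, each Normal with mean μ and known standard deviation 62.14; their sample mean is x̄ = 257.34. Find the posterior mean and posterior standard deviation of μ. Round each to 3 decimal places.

Prior precision 1/τ₀² = 1/79.47² = 0.00015834; data precision n/σ² = 2/62.14² = 0.00051795.
Posterior precision = 0.00015834 + 0.00051795 = 0.00067629, giving posterior SD = 1/√0.00067629 = 38.453.
Posterior mean = (0.00015834·268.55 + 0.00051795·257.34) / 0.00067629 = 259.965.

Posterior mean ≈ 259.965; posterior SD ≈ 38.453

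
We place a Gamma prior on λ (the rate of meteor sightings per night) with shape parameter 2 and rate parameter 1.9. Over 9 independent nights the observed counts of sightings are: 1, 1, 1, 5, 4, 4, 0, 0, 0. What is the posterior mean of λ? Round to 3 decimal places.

The Poisson likelihood adds the total count to the shape and the number of exposure periods to the rate. Here ∑xᵢ = 16 and n = 9, so shape 2→18 and rate 1.9→10.9.
E[λ | data] = 18/10.9 = 1.651.

Posterior mean ≈ 1.651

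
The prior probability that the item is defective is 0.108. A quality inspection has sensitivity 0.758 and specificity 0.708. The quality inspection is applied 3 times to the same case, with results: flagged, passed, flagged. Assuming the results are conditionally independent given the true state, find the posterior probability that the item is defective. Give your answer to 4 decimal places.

Let H be the event that the item is defective; start with P(H) = 0.108. P('flagged'|H) = 0.758, P('flagged'|¬H) = 0.292.
Update on result 1 ('flagged'): P(H) ← 0.758·0.1080 / (0.758·0.1080 + 0.292·0.8920) = 0.081864/0.34233 = 0.2391.
Update on result 2 ('passed'): P(H) ← 0.242·0.2391 / (0.242·0.2391 + 0.708·0.7609) = 0.057872/0.59656 = 0.0970.
Update on result 3 ('flagged'): P(H) ← 0.758·0.0970 / (0.758·0.0970 + 0.292·0.9030) = 0.073533/0.33721 = 0.2181.

Posterior P(H) ≈ 0.2181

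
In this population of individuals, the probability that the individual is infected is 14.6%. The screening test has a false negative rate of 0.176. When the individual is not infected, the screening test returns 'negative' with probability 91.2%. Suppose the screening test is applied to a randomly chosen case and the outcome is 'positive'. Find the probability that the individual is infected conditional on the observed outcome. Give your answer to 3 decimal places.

Write H for 'the individual is infected'. Prior odds H:¬H = 0.146/0.854 = 0.17096. For the 'positive' outcome, the likelihood ratio is 0.824/0.088 = 9.3636.
Posterior odds = 0.17096 × 9.3636 = 1.6008, so P(H|E) = 1.6008/(1+1.6008) = 0.616.

P(H | E) ≈ 0.616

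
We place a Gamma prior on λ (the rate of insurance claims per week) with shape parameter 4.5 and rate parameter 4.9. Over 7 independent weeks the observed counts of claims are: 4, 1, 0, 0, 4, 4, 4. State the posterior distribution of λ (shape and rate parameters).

Total count ∑xᵢ = 17 over n = 7 weeks.
Gamma is conjugate to the Poisson likelihood: posterior is Gamma(shape = 4.5+17 = 21.5, rate = 4.9+7 = 11.9).

Posterior: Gamma(shape=21.5, rate=11.9)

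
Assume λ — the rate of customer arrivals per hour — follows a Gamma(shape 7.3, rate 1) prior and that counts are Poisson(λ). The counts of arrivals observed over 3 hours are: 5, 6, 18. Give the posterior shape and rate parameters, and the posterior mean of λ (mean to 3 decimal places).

Total count ∑xᵢ = 29 over n = 3 hours.
Gamma is conjugate to the Poisson likelihood: posterior is Gamma(shape = 7.3+29 = 36.3, rate = 1+3 = 4).
E[λ | data] = 36.3/4 = 9.075.

Posterior: Gamma(shape=36.3, rate=4); mean ≈ 9.075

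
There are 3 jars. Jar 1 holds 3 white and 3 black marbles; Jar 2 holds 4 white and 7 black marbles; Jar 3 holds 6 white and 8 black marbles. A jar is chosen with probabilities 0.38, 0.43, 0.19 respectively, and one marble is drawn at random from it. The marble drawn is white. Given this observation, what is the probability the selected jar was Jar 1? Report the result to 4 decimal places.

Posterior probability ≈ 0.4441

P(white|Jar 1) = 0.5; P(white|Jar 2) = 0.3636; P(white|Jar 3) = 0.4286.
Prior × likelihood for each source: 0.38·0.5=0.1900, 0.43·0.3636=0.1564, 0.19·0.4286=0.08143. Summing gives P(white) = 0.42779.
P(Jar 1 | white) = 0.1900 / 0.42779 = 0.4441.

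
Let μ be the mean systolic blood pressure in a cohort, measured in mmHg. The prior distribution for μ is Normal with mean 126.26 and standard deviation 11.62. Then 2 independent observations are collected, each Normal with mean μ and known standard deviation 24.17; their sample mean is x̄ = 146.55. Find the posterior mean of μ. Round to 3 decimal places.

Prior precision 1/τ₀² = 1/11.62² = 0.00740607; data precision n/σ² = 2/24.17² = 0.00342355.
Posterior precision = 0.00740607 + 0.00342355 = 0.0108296.
Posterior mean = (0.00740607·126.26 + 0.00342355·146.55) / 0.0108296 = 132.674.

Posterior mean ≈ 132.674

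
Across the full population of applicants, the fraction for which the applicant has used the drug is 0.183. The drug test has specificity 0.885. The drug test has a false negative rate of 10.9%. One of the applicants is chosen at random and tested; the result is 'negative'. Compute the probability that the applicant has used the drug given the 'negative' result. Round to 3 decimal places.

Let H be the event that the applicant has used the drug. P(H) = 0.183, so P(¬H) = 0.817. With E the 'negative' result, P(E|H) = 0.109 and P(E|¬H) = 0.885.
P(E) = 0.109·0.183 + 0.885·0.817 = 0.019947 + 0.72304 = 0.74299.
By Bayes' theorem, P(H|E) = 0.019947 / 0.74299 = 0.027.

P(H | E) ≈ 0.027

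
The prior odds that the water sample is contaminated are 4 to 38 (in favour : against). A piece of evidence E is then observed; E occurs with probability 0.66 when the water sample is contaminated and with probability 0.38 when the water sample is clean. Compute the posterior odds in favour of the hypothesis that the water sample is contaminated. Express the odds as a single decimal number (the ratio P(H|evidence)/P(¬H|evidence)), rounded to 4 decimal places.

Posterior odds ≈ 0.1828

Prior odds = 4/38 = 0.10526.
Likelihood ratio for E = 0.66/0.38 = 1.7368.
Posterior odds = prior odds × LR = 0.18283.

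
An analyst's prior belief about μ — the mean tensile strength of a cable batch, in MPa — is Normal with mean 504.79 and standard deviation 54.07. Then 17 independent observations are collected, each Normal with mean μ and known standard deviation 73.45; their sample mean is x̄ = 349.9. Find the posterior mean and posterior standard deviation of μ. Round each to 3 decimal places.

Prior precision 1/τ₀² = 1/54.07² = 0.00034205; data precision n/σ² = 17/73.45² = 0.00315112.
Posterior precision = 0.00034205 + 0.00315112 = 0.00349317, giving posterior SD = 1/√0.00349317 = 16.920.
Posterior mean = (0.00034205·504.79 + 0.00315112·349.9) / 0.00349317 = 365.067.

Posterior mean ≈ 365.067; posterior SD ≈ 16.920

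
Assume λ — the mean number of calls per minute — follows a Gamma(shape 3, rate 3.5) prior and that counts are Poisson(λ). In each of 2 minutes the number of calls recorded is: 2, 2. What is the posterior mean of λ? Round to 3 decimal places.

Posterior mean ≈ 1.273

The Poisson likelihood adds the total count to the shape and the number of exposure periods to the rate. Here ∑xᵢ = 4 and n = 2, so shape 3→7 and rate 3.5→5.5.
E[λ | data] = 7/5.5 = 1.273.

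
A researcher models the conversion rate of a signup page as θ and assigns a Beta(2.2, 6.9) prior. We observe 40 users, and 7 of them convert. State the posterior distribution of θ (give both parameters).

The binomial likelihood is conjugate to the Beta prior: with 7 successes and 33 failures, the posterior is Beta(2.2+7, 6.9+33) = Beta(9.2, 39.9).

Posterior: Beta(9.2, 39.9)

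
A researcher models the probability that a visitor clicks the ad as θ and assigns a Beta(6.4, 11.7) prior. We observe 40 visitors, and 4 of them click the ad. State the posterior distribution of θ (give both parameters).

Posterior: Beta(10.4, 47.7)

Observing 4 successes and 36 failures updates Beta(6.4, 11.7) by adding the success and failure counts to the two shape parameters: α = 6.4+4 = 10.4, β = 11.7+36 = 47.7.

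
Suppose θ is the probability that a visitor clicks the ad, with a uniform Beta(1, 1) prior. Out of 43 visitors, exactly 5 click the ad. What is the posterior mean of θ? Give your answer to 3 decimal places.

Posterior mean ≈ 0.133

The binomial likelihood is conjugate to the Beta prior: with 5 successes and 38 failures, the posterior is Beta(1+5, 1+38) = Beta(6, 39).
E[θ | data] = 6/(6+39) = 0.133.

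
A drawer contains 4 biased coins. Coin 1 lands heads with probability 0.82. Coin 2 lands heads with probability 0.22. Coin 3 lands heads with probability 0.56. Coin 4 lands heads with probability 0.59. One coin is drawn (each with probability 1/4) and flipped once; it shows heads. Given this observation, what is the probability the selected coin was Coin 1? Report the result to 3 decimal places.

Posterior probability ≈ 0.374

Tabulate prior·likelihood by source: [1] prior 0.25, lik 0.82, product 0.2050; [2] prior 0.25, lik 0.22, product 0.05500; [3] prior 0.25, lik 0.56, product 0.1400; [4] prior 0.25, lik 0.59, product 0.1475.
Normalizing constant = 0.54750; the posterior for Coin 1 is its product over the sum, 0.2050/0.54750 = 0.374.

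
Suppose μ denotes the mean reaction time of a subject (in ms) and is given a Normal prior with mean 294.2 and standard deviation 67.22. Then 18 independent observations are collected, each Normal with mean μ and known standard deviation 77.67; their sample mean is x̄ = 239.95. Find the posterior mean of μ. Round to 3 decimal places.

Posterior mean ≈ 243.696

With known σ, the Normal prior is conjugate. Weight on the data is w = (n/σ²)/(n/σ² + 1/τ₀²) = 0.00298377/(0.00298377+0.00022131) = 0.93095.
Posterior mean = w·x̄ + (1−w)·μ₀ = 0.93095·239.95 + 0.069050·294.2 = 243.696.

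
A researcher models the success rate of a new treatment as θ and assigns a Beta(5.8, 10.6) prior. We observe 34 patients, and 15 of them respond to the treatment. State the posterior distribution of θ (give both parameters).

Posterior: Beta(20.8, 29.6)

The binomial likelihood is conjugate to the Beta prior: with 15 successes and 19 failures, the posterior is Beta(5.8+15, 10.6+19) = Beta(20.8, 29.6).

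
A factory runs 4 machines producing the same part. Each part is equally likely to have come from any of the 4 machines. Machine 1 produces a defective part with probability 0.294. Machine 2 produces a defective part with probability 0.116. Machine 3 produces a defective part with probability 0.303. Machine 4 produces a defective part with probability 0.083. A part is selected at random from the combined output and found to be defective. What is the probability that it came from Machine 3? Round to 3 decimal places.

Posterior probability ≈ 0.381

P(defective|M1) = 0.294; P(defective|M2) = 0.116; P(defective|M3) = 0.303; P(defective|M4) = 0.083.
Prior × likelihood for each source: 0.25·0.294=0.07350, 0.25·0.116=0.02900, 0.25·0.303=0.07575, 0.25·0.083=0.02075. Summing gives P(defective) = 0.19900.
P(Machine 3 | defective) = 0.07575 / 0.19900 = 0.381.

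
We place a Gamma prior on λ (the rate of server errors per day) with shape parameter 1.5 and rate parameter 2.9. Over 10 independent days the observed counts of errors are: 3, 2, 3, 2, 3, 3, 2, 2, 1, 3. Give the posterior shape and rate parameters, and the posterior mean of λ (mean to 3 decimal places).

The Poisson likelihood adds the total count to the shape and the number of exposure periods to the rate. Here ∑xᵢ = 24 and n = 10, so shape 1.5→25.5 and rate 2.9→12.9.
E[λ | data] = 25.5/12.9 = 1.977.

Posterior: Gamma(shape=25.5, rate=12.9); mean ≈ 1.977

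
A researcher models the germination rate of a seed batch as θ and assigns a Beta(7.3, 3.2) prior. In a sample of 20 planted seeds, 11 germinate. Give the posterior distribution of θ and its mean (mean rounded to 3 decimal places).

Posterior: Beta(18.3, 12.2); mean ≈ 0.600

Observing 11 successes and 9 failures updates Beta(7.3, 3.2) by adding the success and failure counts to the two shape parameters: α = 7.3+11 = 18.3, β = 3.2+9 = 12.2.
E[θ | data] = 18.3/(18.3+12.2) = 0.600.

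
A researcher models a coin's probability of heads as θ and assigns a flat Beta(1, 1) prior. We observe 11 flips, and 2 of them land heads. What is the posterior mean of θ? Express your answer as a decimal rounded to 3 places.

Posterior mean ≈ 0.231

Observing 2 successes and 9 failures updates Beta(1, 1) by adding the success and failure counts to the two shape parameters: α = 1+2 = 3, β = 1+9 = 10.
E[θ | data] = 3/(3+10) = 0.231.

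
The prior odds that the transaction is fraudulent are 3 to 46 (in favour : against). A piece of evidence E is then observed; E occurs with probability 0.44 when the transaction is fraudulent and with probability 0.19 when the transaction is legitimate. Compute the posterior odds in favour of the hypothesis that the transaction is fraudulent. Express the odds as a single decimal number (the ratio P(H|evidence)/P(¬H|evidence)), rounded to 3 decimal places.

Posterior odds ≈ 0.151

Prior odds = 3/46 = 0.065217. In log-odds, ln(0.065217) = -2.7300.
Add log likelihood ratio: ln(2.3158) = 0.83975.
Posterior log-odds = -1.8903, so posterior odds = exp(-1.8903) = 0.15103.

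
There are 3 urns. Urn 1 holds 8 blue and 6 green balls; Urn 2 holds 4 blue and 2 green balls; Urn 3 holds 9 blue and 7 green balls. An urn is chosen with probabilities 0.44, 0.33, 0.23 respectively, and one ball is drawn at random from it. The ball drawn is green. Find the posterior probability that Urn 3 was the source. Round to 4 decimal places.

Posterior probability ≈ 0.2521

Tabulate prior·likelihood by source: [1] prior 0.44, lik 0.4286, product 0.1886; [2] prior 0.33, lik 0.3333, product 0.1100; [3] prior 0.23, lik 0.4375, product 0.1006.
Normalizing constant = 0.39920; the posterior for Urn 3 is its product over the sum, 0.1006/0.39920 = 0.2521.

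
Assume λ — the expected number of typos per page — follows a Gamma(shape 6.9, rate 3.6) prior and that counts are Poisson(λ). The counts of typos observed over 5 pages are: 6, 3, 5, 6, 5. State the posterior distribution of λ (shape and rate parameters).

The Poisson likelihood adds the total count to the shape and the number of exposure periods to the rate. Here ∑xᵢ = 25 and n = 5, so shape 6.9→31.9 and rate 3.6→8.6.

Posterior: Gamma(shape=31.9, rate=8.6)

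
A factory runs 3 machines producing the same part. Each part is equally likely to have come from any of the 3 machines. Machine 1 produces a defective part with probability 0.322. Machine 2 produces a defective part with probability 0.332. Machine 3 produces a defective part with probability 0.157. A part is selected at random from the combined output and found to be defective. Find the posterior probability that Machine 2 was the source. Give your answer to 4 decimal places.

Posterior probability ≈ 0.4094

P(defective|M1) = 0.322; P(defective|M2) = 0.332; P(defective|M3) = 0.157.
Prior × likelihood for each source: 0.333333·0.322=0.1073, 0.333333·0.332=0.1107, 0.333333·0.157=0.05233. Summing gives P(defective) = 0.27033.
P(Machine 2 | defective) = 0.1107 / 0.27033 = 0.4094.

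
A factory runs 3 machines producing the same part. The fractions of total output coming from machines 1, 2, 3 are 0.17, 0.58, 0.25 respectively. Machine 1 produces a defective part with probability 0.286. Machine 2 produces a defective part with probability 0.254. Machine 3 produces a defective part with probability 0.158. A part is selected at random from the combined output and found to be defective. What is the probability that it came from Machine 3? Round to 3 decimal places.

Posterior probability ≈ 0.168

P(defective|M1) = 0.286; P(defective|M2) = 0.254; P(defective|M3) = 0.158.
Prior × likelihood for each source: 0.17·0.286=0.04862, 0.58·0.254=0.1473, 0.25·0.158=0.03950. Summing gives P(defective) = 0.23544.
P(Machine 3 | defective) = 0.03950 / 0.23544 = 0.168.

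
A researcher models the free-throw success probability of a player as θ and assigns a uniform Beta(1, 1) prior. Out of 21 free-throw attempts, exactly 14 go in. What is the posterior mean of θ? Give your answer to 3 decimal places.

Posterior mean ≈ 0.652

Observing 14 successes and 7 failures updates Beta(1, 1) by adding the success and failure counts to the two shape parameters: α = 1+14 = 15, β = 1+7 = 8.
E[θ | data] = 15/(15+8) = 0.652.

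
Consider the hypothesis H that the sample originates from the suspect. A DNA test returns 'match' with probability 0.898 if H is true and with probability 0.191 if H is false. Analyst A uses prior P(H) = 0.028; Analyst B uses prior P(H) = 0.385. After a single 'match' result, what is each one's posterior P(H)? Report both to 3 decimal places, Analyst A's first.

P('+'|H) = 0.898, P('+'|¬H) = 0.191.
Analyst A: numerator 0.898·0.028 = 0.025144; evidence = 0.025144+0.191·0.972 = 0.21080; posterior = 0.119.
Analyst B: numerator 0.898·0.385 = 0.34573; evidence = 0.34573+0.191·0.615 = 0.46320; posterior = 0.746.

Analyst A: 0.119; Analyst B: 0.746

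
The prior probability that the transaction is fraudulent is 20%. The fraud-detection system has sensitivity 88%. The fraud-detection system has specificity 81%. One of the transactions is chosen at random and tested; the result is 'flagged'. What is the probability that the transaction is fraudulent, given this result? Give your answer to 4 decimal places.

P(H | E) ≈ 0.5366

Write H for 'the transaction is fraudulent'. Prior odds H:¬H = 0.2/0.8 = 0.25000. For the 'flagged' outcome, the likelihood ratio is 0.88/0.19 = 4.6316.
Posterior odds = 0.25000 × 4.6316 = 1.1579, so P(H|E) = 1.1579/(1+1.1579) = 0.5366.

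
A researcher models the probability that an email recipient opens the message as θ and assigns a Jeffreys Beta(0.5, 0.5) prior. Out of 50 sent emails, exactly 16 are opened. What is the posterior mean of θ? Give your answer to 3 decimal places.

Observing 16 successes and 34 failures updates Beta(0.5, 0.5) by adding the success and failure counts to the two shape parameters: α = 0.5+16 = 16.5, β = 0.5+34 = 34.5.
E[θ | data] = 16.5/(16.5+34.5) = 0.324.

Posterior mean ≈ 0.324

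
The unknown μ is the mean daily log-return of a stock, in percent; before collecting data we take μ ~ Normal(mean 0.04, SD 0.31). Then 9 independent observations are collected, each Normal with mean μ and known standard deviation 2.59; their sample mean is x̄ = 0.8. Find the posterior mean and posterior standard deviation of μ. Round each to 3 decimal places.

With known σ, the Normal prior is conjugate. Weight on the data is w = (n/σ²)/(n/σ² + 1/τ₀²) = 1.34166/(1.34166+10.4058) = 0.11421.
Posterior mean = w·x̄ + (1−w)·μ₀ = 0.11421·0.8 + 0.88579·0.04 = 0.127. Posterior variance = 1/(1.34166+10.4058) = 0.0851246, so SD = 0.292.

Posterior mean ≈ 0.127; posterior SD ≈ 0.292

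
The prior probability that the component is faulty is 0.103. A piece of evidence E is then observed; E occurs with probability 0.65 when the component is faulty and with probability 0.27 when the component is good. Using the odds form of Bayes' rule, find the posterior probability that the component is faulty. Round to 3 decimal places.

Posterior probability ≈ 0.217

Prior odds = 0.103/(1−0.103) = 0.11483.
Likelihood ratio for E = 0.65/0.27 = 2.4074.
Posterior odds = prior odds × LR = 0.27644.
Posterior probability = odds/(1+odds) = 0.27644/1.2764 = 0.217.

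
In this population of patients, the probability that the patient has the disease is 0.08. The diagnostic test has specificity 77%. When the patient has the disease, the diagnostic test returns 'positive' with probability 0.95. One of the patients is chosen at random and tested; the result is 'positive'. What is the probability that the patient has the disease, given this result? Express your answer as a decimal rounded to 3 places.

P(H | E) ≈ 0.264

Let H be the event that the patient has the disease. P(H) = 0.08, so P(¬H) = 0.92. With E the 'positive' result, P(E|H) = 0.95 and P(E|¬H) = 0.23.
P(E) = 0.95·0.08 + 0.23·0.92 = 0.076000 + 0.21160 = 0.28760.
By Bayes' theorem, P(H|E) = 0.076000 / 0.28760 = 0.264.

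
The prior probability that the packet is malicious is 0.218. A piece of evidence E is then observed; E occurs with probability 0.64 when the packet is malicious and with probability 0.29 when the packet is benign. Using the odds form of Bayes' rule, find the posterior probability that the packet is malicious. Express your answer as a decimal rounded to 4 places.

Posterior probability ≈ 0.3809

Prior odds = 0.218/(1−0.218) = 0.27877. In log-odds, ln(0.27877) = -1.2774.
Add log likelihood ratio: ln(2.2069) = 0.79159.
Posterior log-odds = -0.48577, so posterior odds = exp(-0.48577) = 0.61522. Converting, P(H|E) = 0.61522/1.6152 = 0.3809.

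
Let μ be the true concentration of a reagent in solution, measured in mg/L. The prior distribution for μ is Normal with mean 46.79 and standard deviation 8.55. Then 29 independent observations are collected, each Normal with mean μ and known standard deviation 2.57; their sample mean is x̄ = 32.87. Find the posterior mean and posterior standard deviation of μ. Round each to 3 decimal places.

With known σ, the Normal prior is conjugate. Weight on the data is w = (n/σ²)/(n/σ² + 1/τ₀²) = 4.39068/(4.39068+0.0136794) = 0.99689.
Posterior mean = w·x̄ + (1−w)·μ₀ = 0.99689·32.87 + 0.0031059·46.79 = 32.913. Posterior variance = 1/(4.39068+0.0136794) = 0.227048, so SD = 0.476.

Posterior mean ≈ 32.913; posterior SD ≈ 0.476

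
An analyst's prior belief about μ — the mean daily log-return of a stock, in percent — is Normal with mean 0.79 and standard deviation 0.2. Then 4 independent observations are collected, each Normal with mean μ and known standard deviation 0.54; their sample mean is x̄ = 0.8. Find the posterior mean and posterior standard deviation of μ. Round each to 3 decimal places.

With known σ, the Normal prior is conjugate. Weight on the data is w = (n/σ²)/(n/σ² + 1/τ₀²) = 13.7174/(13.7174+25.0000) = 0.35430.
Posterior mean = w·x̄ + (1−w)·μ₀ = 0.35430·0.8 + 0.64570·0.79 = 0.794. Posterior variance = 1/(13.7174+25.0000) = 0.0258282, so SD = 0.161.

Posterior mean ≈ 0.794; posterior SD ≈ 0.161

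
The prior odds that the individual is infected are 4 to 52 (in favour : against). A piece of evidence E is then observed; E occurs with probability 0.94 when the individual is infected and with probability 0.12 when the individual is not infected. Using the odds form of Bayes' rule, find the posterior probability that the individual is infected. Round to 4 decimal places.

Posterior probability ≈ 0.3760

Prior odds = 4/52 = 0.076923.
Likelihood ratio for E = 0.94/0.12 = 7.8333.
Posterior odds = prior odds × LR = 0.60256.
Posterior probability = odds/(1+odds) = 0.60256/1.6026 = 0.3760.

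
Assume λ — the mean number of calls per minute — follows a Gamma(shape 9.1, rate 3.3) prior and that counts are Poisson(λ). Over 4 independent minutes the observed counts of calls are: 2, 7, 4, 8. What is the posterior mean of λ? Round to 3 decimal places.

The Poisson likelihood adds the total count to the shape and the number of exposure periods to the rate. Here ∑xᵢ = 21 and n = 4, so shape 9.1→30.1 and rate 3.3→7.3.
Posterior mean = shape/rate = 30.1/7.3 = 4.123.

Posterior mean ≈ 4.123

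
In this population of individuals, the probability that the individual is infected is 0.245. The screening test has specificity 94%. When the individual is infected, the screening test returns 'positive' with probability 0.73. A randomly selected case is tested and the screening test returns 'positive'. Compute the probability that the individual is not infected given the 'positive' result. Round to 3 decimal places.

Let H be the event that the individual is infected. P(H) = 0.245, so P(¬H) = 0.755. With E the 'positive' result, P(E|H) = 0.73 and P(E|¬H) = 0.06.
P(E) = 0.73·0.245 + 0.06·0.755 = 0.17885 + 0.045300 = 0.22415.
By Bayes' theorem, P(H|E) = 0.17885 / 0.22415 = 0.798. Hence P(¬H|E) = 1 − 0.798 = 0.202.

P(¬H | E) ≈ 0.202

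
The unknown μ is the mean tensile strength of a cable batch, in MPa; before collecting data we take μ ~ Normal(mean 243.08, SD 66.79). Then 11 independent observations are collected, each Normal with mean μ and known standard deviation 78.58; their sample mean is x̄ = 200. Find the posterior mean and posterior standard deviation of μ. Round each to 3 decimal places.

Posterior mean ≈ 204.815; posterior SD ≈ 22.329

With known σ, the Normal prior is conjugate. Weight on the data is w = (n/σ²)/(n/σ² + 1/τ₀²) = 0.00178143/(0.00178143+0.00022417) = 0.88823.
Posterior mean = w·x̄ + (1−w)·μ₀ = 0.88823·200 + 0.11177·243.08 = 204.815. Posterior variance = 1/(0.00178143+0.00022417) = 498.604, so SD = 22.329.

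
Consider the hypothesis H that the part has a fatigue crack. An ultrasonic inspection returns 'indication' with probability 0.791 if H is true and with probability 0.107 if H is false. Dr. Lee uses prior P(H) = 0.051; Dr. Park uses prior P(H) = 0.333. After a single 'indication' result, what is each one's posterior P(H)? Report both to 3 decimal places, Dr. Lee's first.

The likelihood ratio for an 'indication' result is 0.791/0.107 = 7.3925.
Dr. Lee: prior odds 0.051/0.949 = 0.053741; posterior odds 0.39728; posterior probability 0.284.
Dr. Park: prior odds 0.333/0.667 = 0.49925; posterior odds 3.6907; posterior probability 0.787.

Dr. Lee: 0.284; Dr. Park: 0.787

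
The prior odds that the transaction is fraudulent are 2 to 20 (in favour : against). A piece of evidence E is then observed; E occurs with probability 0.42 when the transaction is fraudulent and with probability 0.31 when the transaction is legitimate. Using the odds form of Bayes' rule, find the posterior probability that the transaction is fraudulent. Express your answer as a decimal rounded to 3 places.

Posterior probability ≈ 0.119

Prior odds = 2/20 = 0.10000. In log-odds, ln(0.10000) = -2.3026.
Add log likelihood ratio: ln(1.3548) = 0.30368.
Posterior log-odds = -1.9989, so posterior odds = exp(-1.9989) = 0.13548. Converting, P(H|E) = 0.13548/1.1355 = 0.119.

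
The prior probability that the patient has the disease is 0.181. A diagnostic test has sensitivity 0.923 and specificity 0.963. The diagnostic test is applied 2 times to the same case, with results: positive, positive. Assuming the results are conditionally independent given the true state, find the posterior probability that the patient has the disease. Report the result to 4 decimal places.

With H the event that the patient has the disease, the joint likelihood of the observed sequence is P(data|H) = 0.923·0.923 = 0.85193 and P(data|¬H) = 0.037·0.037 = 0.0013690.
Bayes: P(H|data) = 0.181·0.85193 / (0.181·0.85193 + 0.819·0.0013690) = 0.15420/0.15532 = 0.9928.

Posterior P(H) ≈ 0.9928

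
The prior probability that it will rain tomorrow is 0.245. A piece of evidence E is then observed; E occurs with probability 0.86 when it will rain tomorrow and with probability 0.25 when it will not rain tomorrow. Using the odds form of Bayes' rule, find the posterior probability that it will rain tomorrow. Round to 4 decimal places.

Posterior probability ≈ 0.5275

Prior odds = 0.245/(1−0.245) = 0.32450.
Likelihood ratio for E = 0.86/0.25 = 3.4400.
Posterior odds = prior odds × LR = 1.1163.
Posterior probability = odds/(1+odds) = 1.1163/2.1163 = 0.5275.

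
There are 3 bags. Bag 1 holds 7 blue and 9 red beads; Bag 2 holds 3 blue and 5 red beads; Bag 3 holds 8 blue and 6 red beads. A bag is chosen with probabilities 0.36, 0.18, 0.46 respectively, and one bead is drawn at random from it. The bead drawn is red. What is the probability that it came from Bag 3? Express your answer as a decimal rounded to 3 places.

Tabulate prior·likelihood by source: [1] prior 0.36, lik 0.5625, product 0.2025; [2] prior 0.18, lik 0.625, product 0.1125; [3] prior 0.46, lik 0.4286, product 0.1971.
Normalizing constant = 0.51214; the posterior for Bag 3 is its product over the sum, 0.1971/0.51214 = 0.385.

Posterior probability ≈ 0.385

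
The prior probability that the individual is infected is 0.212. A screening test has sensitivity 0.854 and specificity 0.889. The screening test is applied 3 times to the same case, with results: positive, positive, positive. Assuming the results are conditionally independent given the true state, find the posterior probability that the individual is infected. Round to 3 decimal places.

Posterior P(H) ≈ 0.992

With H the event that the individual is infected, the joint likelihood of the observed sequence is P(data|H) = 0.854·0.854·0.854 = 0.62284 and P(data|¬H) = 0.111·0.111·0.111 = 0.0013676.
Bayes: P(H|data) = 0.212·0.62284 / (0.212·0.62284 + 0.788·0.0013676) = 0.13204/0.13312 = 0.9919.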